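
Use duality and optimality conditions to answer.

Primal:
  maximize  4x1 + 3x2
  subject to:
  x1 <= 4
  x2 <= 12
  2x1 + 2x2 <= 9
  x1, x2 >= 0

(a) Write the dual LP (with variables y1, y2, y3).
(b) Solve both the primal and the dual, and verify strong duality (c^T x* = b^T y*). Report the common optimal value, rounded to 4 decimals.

The standard primal-dual pair for 'max c^T x s.t. A x <= b, x >= 0' is:
  Dual:  min b^T y  s.t.  A^T y >= c,  y >= 0.

So the dual LP is:
  minimize  4y1 + 12y2 + 9y3
  subject to:
    y1 + 2y3 >= 4
    y2 + 2y3 >= 3
    y1, y2, y3 >= 0

Solving the primal: x* = (4, 0.5).
  primal value c^T x* = 17.5.
Solving the dual: y* = (1, 0, 1.5).
  dual value b^T y* = 17.5.
Strong duality: c^T x* = b^T y*. Confirmed.

17.5


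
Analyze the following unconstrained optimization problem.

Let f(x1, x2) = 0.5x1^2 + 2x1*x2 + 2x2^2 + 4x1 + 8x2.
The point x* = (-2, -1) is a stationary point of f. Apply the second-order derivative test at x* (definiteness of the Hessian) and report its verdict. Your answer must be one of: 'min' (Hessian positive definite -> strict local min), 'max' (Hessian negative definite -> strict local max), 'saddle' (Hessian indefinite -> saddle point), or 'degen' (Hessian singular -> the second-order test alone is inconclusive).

Compute the Hessian H = grad^2 f:
  H = [[1, 2], [2, 4]]
Verify stationarity: grad f(x*) = H x* + g = (0, 0).
Eigenvalues of H: 0, 5.
H has a zero eigenvalue (singular; positive semidefinite but not definite), so H is neither positive definite, negative definite, nor indefinite. The second-order test alone is inconclusive -> degen.
(Indeed, f is constant along the null direction of H through x*, so x* is not a strict local extremum.)

degen


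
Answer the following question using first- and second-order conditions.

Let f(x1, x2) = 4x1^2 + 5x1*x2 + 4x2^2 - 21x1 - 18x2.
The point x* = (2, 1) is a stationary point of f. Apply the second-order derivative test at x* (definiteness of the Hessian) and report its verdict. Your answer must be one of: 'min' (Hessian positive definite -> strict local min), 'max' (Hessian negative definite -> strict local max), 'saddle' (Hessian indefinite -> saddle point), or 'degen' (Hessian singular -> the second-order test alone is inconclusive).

Compute the Hessian H = grad^2 f:
  H = [[8, 5], [5, 8]]
Verify stationarity: grad f(x*) = H x* + g = (0, 0).
Eigenvalues of H: 3, 13.
Both eigenvalues > 0, so H is positive definite -> x* is a strict local min.

min


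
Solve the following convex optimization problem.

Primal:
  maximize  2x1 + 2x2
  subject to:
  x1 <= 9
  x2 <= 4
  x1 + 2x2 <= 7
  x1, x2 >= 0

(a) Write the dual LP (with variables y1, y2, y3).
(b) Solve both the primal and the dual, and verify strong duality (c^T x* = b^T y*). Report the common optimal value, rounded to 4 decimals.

The standard primal-dual pair for 'max c^T x s.t. A x <= b, x >= 0' is:
  Dual:  min b^T y  s.t.  A^T y >= c,  y >= 0.

So the dual LP is:
  minimize  9y1 + 4y2 + 7y3
  subject to:
    y1 + y3 >= 2
    y2 + 2y3 >= 2
    y1, y2, y3 >= 0

Solving the primal: x* = (7, 0).
  primal value c^T x* = 14.
Solving the dual: y* = (0, 0, 2).
  dual value b^T y* = 14.
Strong duality: c^T x* = b^T y*. Confirmed.

14


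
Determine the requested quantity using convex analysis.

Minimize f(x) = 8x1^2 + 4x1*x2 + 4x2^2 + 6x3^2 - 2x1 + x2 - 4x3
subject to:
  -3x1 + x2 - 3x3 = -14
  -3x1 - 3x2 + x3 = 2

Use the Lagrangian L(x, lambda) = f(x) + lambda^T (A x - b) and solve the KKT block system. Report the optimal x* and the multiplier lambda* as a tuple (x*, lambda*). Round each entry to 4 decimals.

Form the Lagrangian:
  L(x, lambda) = (1/2) x^T Q x + c^T x + lambda^T (A x - b)
Stationarity (grad_x L = 0): Q x + c + A^T lambda = 0.
Primal feasibility: A x = b.

This gives the KKT block system:
  [ Q   A^T ] [ x     ]   [-c ]
  [ A    0  ] [ lambda ] = [ b ]

Solving the linear system:
  x*      = (1.949, -1.9235, 2.0765)
  lambda* = (7.0204, 0.1429)
  f(x*)   = 41.9362

x* = (1.949, -1.9235, 2.0765), lambda* = (7.0204, 0.1429)


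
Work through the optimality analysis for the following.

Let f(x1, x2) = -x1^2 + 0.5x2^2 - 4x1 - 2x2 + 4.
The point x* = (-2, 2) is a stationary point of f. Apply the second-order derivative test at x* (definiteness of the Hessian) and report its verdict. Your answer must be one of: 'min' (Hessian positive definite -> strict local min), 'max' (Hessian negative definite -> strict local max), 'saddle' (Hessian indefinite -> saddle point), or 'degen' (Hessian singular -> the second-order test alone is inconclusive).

Compute the Hessian H = grad^2 f:
  H = [[-2, 0], [0, 1]]
Verify stationarity: grad f(x*) = H x* + g = (0, 0).
Eigenvalues of H: -2, 1.
Eigenvalues have mixed signs, so H is indefinite -> x* is a saddle point.

saddle


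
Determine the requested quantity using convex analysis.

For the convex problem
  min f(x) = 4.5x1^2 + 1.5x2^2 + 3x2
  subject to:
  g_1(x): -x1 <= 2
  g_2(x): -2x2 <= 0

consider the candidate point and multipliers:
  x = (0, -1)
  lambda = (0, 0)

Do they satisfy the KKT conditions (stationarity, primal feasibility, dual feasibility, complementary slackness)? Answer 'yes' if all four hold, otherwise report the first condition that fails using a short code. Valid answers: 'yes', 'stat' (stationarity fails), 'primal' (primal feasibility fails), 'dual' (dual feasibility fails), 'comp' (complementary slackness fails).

Gradient of f: grad f(x) = Q x + c = (0, 0)
Constraint values g_i(x) = a_i^T x - b_i:
  g_1((0, -1)) = -2
  g_2((0, -1)) = 2
Stationarity residual: grad f(x) + sum_i lambda_i a_i = (0, 0)
  -> stationarity OK
Primal feasibility (all g_i <= 0): FAILS
Dual feasibility (all lambda_i >= 0): OK
Complementary slackness (lambda_i * g_i(x) = 0 for all i): OK

Verdict: the first failing condition is primal_feasibility -> primal.

primal


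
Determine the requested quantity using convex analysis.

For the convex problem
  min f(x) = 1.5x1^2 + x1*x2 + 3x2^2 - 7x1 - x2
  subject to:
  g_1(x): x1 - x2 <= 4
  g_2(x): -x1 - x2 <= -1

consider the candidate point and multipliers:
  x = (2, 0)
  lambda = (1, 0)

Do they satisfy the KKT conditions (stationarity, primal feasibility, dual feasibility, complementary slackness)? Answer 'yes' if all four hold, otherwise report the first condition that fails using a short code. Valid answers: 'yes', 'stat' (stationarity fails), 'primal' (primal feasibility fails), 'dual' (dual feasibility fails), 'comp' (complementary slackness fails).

Gradient of f: grad f(x) = Q x + c = (-1, 1)
Constraint values g_i(x) = a_i^T x - b_i:
  g_1((2, 0)) = -2
  g_2((2, 0)) = -1
Stationarity residual: grad f(x) + sum_i lambda_i a_i = (0, 0)
  -> stationarity OK
Primal feasibility (all g_i <= 0): OK
Dual feasibility (all lambda_i >= 0): OK
Complementary slackness (lambda_i * g_i(x) = 0 for all i): FAILS

Verdict: the first failing condition is complementary_slackness -> comp.

comp


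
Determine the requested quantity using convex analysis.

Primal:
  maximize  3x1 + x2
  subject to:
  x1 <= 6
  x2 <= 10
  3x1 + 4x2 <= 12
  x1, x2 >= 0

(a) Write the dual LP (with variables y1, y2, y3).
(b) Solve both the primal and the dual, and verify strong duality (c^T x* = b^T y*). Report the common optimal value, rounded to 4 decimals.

The standard primal-dual pair for 'max c^T x s.t. A x <= b, x >= 0' is:
  Dual:  min b^T y  s.t.  A^T y >= c,  y >= 0.

So the dual LP is:
  minimize  6y1 + 10y2 + 12y3
  subject to:
    y1 + 3y3 >= 3
    y2 + 4y3 >= 1
    y1, y2, y3 >= 0

Solving the primal: x* = (4, 0).
  primal value c^T x* = 12.
Solving the dual: y* = (0, 0, 1).
  dual value b^T y* = 12.
Strong duality: c^T x* = b^T y*. Confirmed.

12


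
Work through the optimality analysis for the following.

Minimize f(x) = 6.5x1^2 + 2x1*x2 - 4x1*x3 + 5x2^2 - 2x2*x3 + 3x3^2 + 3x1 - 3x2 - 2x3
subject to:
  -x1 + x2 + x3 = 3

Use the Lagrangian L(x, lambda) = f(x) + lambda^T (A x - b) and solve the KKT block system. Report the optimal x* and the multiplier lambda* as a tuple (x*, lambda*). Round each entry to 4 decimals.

Form the Lagrangian:
  L(x, lambda) = (1/2) x^T Q x + c^T x + lambda^T (A x - b)
Stationarity (grad_x L = 0): Q x + c + A^T lambda = 0.
Primal feasibility: A x = b.

This gives the KKT block system:
  [ Q   A^T ] [ x     ]   [-c ]
  [ A    0  ] [ lambda ] = [ b ]

Solving the linear system:
  x*      = (-0.4167, 1.2083, 1.375)
  lambda* = (-5.5)
  f(x*)   = 4.4375

x* = (-0.4167, 1.2083, 1.375), lambda* = (-5.5)


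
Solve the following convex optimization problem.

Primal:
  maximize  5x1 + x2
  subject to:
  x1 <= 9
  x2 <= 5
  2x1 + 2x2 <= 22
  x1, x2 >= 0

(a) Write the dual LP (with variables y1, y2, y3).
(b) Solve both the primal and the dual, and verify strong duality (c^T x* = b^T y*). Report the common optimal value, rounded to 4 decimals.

The standard primal-dual pair for 'max c^T x s.t. A x <= b, x >= 0' is:
  Dual:  min b^T y  s.t.  A^T y >= c,  y >= 0.

So the dual LP is:
  minimize  9y1 + 5y2 + 22y3
  subject to:
    y1 + 2y3 >= 5
    y2 + 2y3 >= 1
    y1, y2, y3 >= 0

Solving the primal: x* = (9, 2).
  primal value c^T x* = 47.
Solving the dual: y* = (4, 0, 0.5).
  dual value b^T y* = 47.
Strong duality: c^T x* = b^T y*. Confirmed.

47


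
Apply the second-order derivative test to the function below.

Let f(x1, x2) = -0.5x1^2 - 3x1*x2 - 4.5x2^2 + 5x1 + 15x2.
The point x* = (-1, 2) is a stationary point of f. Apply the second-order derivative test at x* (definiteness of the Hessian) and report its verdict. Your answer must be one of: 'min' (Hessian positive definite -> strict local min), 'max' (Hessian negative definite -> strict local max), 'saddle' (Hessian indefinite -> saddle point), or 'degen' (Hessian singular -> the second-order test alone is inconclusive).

Compute the Hessian H = grad^2 f:
  H = [[-1, -3], [-3, -9]]
Verify stationarity: grad f(x*) = H x* + g = (0, 0).
Eigenvalues of H: -10, 0.
H has a zero eigenvalue (singular; negative semidefinite but not definite), so H is neither positive definite, negative definite, nor indefinite. The second-order test alone is inconclusive -> degen.
(Indeed, f is constant along the null direction of H through x*, so x* is not a strict local extremum.)

degen


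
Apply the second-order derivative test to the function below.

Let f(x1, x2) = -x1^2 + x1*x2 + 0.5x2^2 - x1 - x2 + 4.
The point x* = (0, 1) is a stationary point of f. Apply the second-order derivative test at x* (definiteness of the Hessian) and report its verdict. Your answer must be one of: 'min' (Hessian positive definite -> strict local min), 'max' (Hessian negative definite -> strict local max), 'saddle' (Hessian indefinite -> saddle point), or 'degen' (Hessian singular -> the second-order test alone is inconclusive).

Compute the Hessian H = grad^2 f:
  H = [[-2, 1], [1, 1]]
Verify stationarity: grad f(x*) = H x* + g = (0, 0).
Eigenvalues of H: -2.3028, 1.3028.
Eigenvalues have mixed signs, so H is indefinite -> x* is a saddle point.

saddle


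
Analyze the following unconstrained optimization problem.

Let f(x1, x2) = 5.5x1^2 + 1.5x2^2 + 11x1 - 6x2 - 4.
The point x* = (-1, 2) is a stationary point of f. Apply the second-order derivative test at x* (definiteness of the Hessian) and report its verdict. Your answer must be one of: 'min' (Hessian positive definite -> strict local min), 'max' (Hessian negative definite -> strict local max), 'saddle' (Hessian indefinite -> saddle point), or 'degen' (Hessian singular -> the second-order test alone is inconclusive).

Compute the Hessian H = grad^2 f:
  H = [[11, 0], [0, 3]]
Verify stationarity: grad f(x*) = H x* + g = (0, 0).
Eigenvalues of H: 3, 11.
Both eigenvalues > 0, so H is positive definite -> x* is a strict local min.

min


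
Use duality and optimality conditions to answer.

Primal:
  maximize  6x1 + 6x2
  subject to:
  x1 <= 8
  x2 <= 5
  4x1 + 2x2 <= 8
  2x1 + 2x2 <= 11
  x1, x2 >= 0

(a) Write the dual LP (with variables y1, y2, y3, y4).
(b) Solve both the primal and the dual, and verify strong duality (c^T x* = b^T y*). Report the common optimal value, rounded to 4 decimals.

The standard primal-dual pair for 'max c^T x s.t. A x <= b, x >= 0' is:
  Dual:  min b^T y  s.t.  A^T y >= c,  y >= 0.

So the dual LP is:
  minimize  8y1 + 5y2 + 8y3 + 11y4
  subject to:
    y1 + 4y3 + 2y4 >= 6
    y2 + 2y3 + 2y4 >= 6
    y1, y2, y3, y4 >= 0

Solving the primal: x* = (0, 4).
  primal value c^T x* = 24.
Solving the dual: y* = (0, 0, 3, 0).
  dual value b^T y* = 24.
Strong duality: c^T x* = b^T y*. Confirmed.

24


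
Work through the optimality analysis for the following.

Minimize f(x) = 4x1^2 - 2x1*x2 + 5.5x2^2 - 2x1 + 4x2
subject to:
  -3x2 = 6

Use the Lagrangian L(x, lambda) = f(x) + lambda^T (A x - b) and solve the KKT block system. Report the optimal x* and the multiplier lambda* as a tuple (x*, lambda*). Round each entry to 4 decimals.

Form the Lagrangian:
  L(x, lambda) = (1/2) x^T Q x + c^T x + lambda^T (A x - b)
Stationarity (grad_x L = 0): Q x + c + A^T lambda = 0.
Primal feasibility: A x = b.

This gives the KKT block system:
  [ Q   A^T ] [ x     ]   [-c ]
  [ A    0  ] [ lambda ] = [ b ]

Solving the linear system:
  x*      = (-0.25, -2)
  lambda* = (-5.8333)
  f(x*)   = 13.75

x* = (-0.25, -2), lambda* = (-5.8333)


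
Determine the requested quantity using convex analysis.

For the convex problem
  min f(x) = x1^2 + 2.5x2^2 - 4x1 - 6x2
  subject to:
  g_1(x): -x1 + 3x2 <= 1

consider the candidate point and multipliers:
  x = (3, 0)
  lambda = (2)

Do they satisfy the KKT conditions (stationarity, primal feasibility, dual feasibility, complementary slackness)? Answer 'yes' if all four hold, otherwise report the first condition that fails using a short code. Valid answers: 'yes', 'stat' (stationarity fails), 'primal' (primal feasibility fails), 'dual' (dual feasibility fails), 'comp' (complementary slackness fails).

Gradient of f: grad f(x) = Q x + c = (2, -6)
Constraint values g_i(x) = a_i^T x - b_i:
  g_1((3, 0)) = -4
Stationarity residual: grad f(x) + sum_i lambda_i a_i = (0, 0)
  -> stationarity OK
Primal feasibility (all g_i <= 0): OK
Dual feasibility (all lambda_i >= 0): OK
Complementary slackness (lambda_i * g_i(x) = 0 for all i): FAILS

Verdict: the first failing condition is complementary_slackness -> comp.

comp


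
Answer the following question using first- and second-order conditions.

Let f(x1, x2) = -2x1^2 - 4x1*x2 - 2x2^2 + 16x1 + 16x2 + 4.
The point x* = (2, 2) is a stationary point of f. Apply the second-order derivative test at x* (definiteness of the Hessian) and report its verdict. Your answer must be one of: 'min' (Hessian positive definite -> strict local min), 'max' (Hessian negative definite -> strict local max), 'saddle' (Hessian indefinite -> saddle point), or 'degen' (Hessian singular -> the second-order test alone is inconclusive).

Compute the Hessian H = grad^2 f:
  H = [[-4, -4], [-4, -4]]
Verify stationarity: grad f(x*) = H x* + g = (0, 0).
Eigenvalues of H: -8, 0.
H has a zero eigenvalue (singular; negative semidefinite but not definite), so H is neither positive definite, negative definite, nor indefinite. The second-order test alone is inconclusive -> degen.
(Indeed, f is constant along the null direction of H through x*, so x* is not a strict local extremum.)

degen


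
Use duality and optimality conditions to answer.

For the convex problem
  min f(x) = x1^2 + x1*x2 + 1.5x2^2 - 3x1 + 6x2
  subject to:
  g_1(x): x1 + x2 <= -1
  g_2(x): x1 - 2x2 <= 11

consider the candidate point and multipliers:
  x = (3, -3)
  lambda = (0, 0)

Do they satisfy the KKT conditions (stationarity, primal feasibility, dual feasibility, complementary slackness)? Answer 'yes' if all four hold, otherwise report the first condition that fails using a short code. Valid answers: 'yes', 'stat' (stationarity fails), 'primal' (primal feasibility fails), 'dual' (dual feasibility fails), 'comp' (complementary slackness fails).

Gradient of f: grad f(x) = Q x + c = (0, 0)
Constraint values g_i(x) = a_i^T x - b_i:
  g_1((3, -3)) = 1
  g_2((3, -3)) = -2
Stationarity residual: grad f(x) + sum_i lambda_i a_i = (0, 0)
  -> stationarity OK
Primal feasibility (all g_i <= 0): FAILS
Dual feasibility (all lambda_i >= 0): OK
Complementary slackness (lambda_i * g_i(x) = 0 for all i): OK

Verdict: the first failing condition is primal_feasibility -> primal.

primal


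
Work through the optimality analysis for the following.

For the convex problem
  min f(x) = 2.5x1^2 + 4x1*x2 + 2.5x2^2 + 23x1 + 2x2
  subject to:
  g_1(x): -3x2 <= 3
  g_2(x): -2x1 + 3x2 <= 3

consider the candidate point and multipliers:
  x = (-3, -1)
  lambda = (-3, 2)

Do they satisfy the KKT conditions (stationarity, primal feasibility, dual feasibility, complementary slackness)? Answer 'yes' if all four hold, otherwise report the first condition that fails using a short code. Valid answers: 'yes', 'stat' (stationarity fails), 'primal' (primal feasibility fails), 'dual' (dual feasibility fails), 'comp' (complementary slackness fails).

Gradient of f: grad f(x) = Q x + c = (4, -15)
Constraint values g_i(x) = a_i^T x - b_i:
  g_1((-3, -1)) = 0
  g_2((-3, -1)) = 0
Stationarity residual: grad f(x) + sum_i lambda_i a_i = (0, 0)
  -> stationarity OK
Primal feasibility (all g_i <= 0): OK
Dual feasibility (all lambda_i >= 0): FAILS
Complementary slackness (lambda_i * g_i(x) = 0 for all i): OK

Verdict: the first failing condition is dual_feasibility -> dual.

dual


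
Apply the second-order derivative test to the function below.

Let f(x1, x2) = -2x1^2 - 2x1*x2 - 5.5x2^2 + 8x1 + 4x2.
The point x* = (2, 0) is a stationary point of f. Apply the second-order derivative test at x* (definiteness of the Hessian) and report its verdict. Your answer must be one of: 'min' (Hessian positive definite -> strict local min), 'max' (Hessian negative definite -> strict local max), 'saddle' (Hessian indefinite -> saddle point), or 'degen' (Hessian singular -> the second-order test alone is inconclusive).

Compute the Hessian H = grad^2 f:
  H = [[-4, -2], [-2, -11]]
Verify stationarity: grad f(x*) = H x* + g = (0, 0).
Eigenvalues of H: -11.5311, -3.4689.
Both eigenvalues < 0, so H is negative definite -> x* is a strict local max.

max


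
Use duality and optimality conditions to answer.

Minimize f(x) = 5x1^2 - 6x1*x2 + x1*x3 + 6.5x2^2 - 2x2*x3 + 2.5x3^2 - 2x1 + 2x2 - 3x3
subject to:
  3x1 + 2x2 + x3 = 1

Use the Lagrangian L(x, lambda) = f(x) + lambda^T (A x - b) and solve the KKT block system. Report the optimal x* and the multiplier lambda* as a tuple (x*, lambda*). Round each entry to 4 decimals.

Form the Lagrangian:
  L(x, lambda) = (1/2) x^T Q x + c^T x + lambda^T (A x - b)
Stationarity (grad_x L = 0): Q x + c + A^T lambda = 0.
Primal feasibility: A x = b.

This gives the KKT block system:
  [ Q   A^T ] [ x     ]   [-c ]
  [ A    0  ] [ lambda ] = [ b ]

Solving the linear system:
  x*      = (0.1429, 0, 0.5714)
  lambda* = (0)
  f(x*)   = -1

x* = (0.1429, 0, 0.5714), lambda* = (0)


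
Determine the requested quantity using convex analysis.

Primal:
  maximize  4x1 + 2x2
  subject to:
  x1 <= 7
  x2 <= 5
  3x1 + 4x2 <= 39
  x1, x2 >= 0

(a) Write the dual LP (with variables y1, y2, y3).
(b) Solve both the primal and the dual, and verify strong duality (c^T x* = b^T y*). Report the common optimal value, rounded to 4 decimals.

The standard primal-dual pair for 'max c^T x s.t. A x <= b, x >= 0' is:
  Dual:  min b^T y  s.t.  A^T y >= c,  y >= 0.

So the dual LP is:
  minimize  7y1 + 5y2 + 39y3
  subject to:
    y1 + 3y3 >= 4
    y2 + 4y3 >= 2
    y1, y2, y3 >= 0

Solving the primal: x* = (7, 4.5).
  primal value c^T x* = 37.
Solving the dual: y* = (2.5, 0, 0.5).
  dual value b^T y* = 37.
Strong duality: c^T x* = b^T y*. Confirmed.

37


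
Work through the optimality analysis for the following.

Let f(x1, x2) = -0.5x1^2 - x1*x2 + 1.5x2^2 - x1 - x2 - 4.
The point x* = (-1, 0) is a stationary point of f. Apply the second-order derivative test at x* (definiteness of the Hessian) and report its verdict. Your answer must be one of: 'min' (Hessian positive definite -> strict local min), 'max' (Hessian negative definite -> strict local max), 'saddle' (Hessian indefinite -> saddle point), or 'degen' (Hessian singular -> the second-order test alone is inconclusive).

Compute the Hessian H = grad^2 f:
  H = [[-1, -1], [-1, 3]]
Verify stationarity: grad f(x*) = H x* + g = (0, 0).
Eigenvalues of H: -1.2361, 3.2361.
Eigenvalues have mixed signs, so H is indefinite -> x* is a saddle point.

saddle


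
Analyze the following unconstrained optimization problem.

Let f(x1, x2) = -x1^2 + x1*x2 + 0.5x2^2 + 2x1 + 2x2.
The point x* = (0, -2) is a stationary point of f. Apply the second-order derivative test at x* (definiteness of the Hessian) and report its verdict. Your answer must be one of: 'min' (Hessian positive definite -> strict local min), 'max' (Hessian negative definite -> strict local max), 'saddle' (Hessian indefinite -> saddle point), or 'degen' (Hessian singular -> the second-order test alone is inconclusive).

Compute the Hessian H = grad^2 f:
  H = [[-2, 1], [1, 1]]
Verify stationarity: grad f(x*) = H x* + g = (0, 0).
Eigenvalues of H: -2.3028, 1.3028.
Eigenvalues have mixed signs, so H is indefinite -> x* is a saddle point.

saddle


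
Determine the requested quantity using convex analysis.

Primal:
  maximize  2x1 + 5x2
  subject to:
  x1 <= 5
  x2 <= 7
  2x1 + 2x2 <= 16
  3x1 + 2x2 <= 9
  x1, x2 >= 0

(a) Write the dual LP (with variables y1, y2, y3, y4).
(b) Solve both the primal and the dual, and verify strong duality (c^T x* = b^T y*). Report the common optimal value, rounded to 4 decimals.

The standard primal-dual pair for 'max c^T x s.t. A x <= b, x >= 0' is:
  Dual:  min b^T y  s.t.  A^T y >= c,  y >= 0.

So the dual LP is:
  minimize  5y1 + 7y2 + 16y3 + 9y4
  subject to:
    y1 + 2y3 + 3y4 >= 2
    y2 + 2y3 + 2y4 >= 5
    y1, y2, y3, y4 >= 0

Solving the primal: x* = (0, 4.5).
  primal value c^T x* = 22.5.
Solving the dual: y* = (0, 0, 0, 2.5).
  dual value b^T y* = 22.5.
Strong duality: c^T x* = b^T y*. Confirmed.

22.5


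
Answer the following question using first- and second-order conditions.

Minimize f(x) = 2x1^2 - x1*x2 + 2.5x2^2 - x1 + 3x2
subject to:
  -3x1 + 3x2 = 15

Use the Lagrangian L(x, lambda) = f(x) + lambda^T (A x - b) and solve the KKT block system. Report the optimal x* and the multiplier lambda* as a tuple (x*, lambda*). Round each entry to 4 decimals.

Form the Lagrangian:
  L(x, lambda) = (1/2) x^T Q x + c^T x + lambda^T (A x - b)
Stationarity (grad_x L = 0): Q x + c + A^T lambda = 0.
Primal feasibility: A x = b.

This gives the KKT block system:
  [ Q   A^T ] [ x     ]   [-c ]
  [ A    0  ] [ lambda ] = [ b ]

Solving the linear system:
  x*      = (-3.1429, 1.8571)
  lambda* = (-5.1429)
  f(x*)   = 42.9286

x* = (-3.1429, 1.8571), lambda* = (-5.1429)


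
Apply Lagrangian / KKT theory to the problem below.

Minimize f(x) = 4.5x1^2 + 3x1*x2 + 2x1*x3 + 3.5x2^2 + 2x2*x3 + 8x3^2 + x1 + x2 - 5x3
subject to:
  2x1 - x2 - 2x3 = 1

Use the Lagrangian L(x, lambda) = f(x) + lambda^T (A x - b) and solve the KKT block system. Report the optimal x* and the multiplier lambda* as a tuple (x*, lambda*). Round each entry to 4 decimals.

Form the Lagrangian:
  L(x, lambda) = (1/2) x^T Q x + c^T x + lambda^T (A x - b)
Stationarity (grad_x L = 0): Q x + c + A^T lambda = 0.
Primal feasibility: A x = b.

This gives the KKT block system:
  [ Q   A^T ] [ x     ]   [-c ]
  [ A    0  ] [ lambda ] = [ b ]

Solving the linear system:
  x*      = (0.3714, -0.5571, 0.15)
  lambda* = (-1.4857)
  f(x*)   = 0.275

x* = (0.3714, -0.5571, 0.15), lambda* = (-1.4857)


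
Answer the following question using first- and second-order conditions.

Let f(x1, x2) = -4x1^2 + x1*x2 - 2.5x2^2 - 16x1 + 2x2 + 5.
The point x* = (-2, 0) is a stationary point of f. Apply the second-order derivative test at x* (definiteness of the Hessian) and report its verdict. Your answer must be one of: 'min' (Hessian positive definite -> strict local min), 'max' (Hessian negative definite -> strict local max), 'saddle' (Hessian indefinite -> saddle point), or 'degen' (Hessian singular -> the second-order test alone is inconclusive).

Compute the Hessian H = grad^2 f:
  H = [[-8, 1], [1, -5]]
Verify stationarity: grad f(x*) = H x* + g = (0, 0).
Eigenvalues of H: -8.3028, -4.6972.
Both eigenvalues < 0, so H is negative definite -> x* is a strict local max.

max


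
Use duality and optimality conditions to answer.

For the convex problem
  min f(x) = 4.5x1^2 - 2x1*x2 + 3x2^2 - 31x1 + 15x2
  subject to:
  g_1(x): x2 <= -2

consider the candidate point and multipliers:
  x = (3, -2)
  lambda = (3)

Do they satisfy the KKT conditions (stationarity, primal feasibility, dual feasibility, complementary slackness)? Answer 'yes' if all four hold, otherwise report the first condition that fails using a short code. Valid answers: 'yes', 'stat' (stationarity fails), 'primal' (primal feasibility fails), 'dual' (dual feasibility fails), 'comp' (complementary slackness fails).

Gradient of f: grad f(x) = Q x + c = (0, -3)
Constraint values g_i(x) = a_i^T x - b_i:
  g_1((3, -2)) = 0
Stationarity residual: grad f(x) + sum_i lambda_i a_i = (0, 0)
  -> stationarity OK
Primal feasibility (all g_i <= 0): OK
Dual feasibility (all lambda_i >= 0): OK
Complementary slackness (lambda_i * g_i(x) = 0 for all i): OK

Verdict: yes, KKT holds.

yes


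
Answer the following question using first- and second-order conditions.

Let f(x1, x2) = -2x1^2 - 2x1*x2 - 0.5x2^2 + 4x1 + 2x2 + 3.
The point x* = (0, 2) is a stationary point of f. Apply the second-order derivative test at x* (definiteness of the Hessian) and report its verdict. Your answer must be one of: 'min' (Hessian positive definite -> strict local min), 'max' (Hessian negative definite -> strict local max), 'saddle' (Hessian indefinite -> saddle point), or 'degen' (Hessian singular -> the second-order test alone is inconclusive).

Compute the Hessian H = grad^2 f:
  H = [[-4, -2], [-2, -1]]
Verify stationarity: grad f(x*) = H x* + g = (0, 0).
Eigenvalues of H: -5, 0.
H has a zero eigenvalue (singular; negative semidefinite but not definite), so H is neither positive definite, negative definite, nor indefinite. The second-order test alone is inconclusive -> degen.
(Indeed, f is constant along the null direction of H through x*, so x* is not a strict local extremum.)

degen


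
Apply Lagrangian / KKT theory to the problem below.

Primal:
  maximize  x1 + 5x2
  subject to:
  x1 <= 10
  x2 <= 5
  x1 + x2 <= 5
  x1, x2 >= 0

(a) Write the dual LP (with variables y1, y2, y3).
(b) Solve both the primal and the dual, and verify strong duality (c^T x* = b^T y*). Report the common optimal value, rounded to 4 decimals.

The standard primal-dual pair for 'max c^T x s.t. A x <= b, x >= 0' is:
  Dual:  min b^T y  s.t.  A^T y >= c,  y >= 0.

So the dual LP is:
  minimize  10y1 + 5y2 + 5y3
  subject to:
    y1 + y3 >= 1
    y2 + y3 >= 5
    y1, y2, y3 >= 0

Solving the primal: x* = (0, 5).
  primal value c^T x* = 25.
Solving the dual: y* = (0, 4, 1).
  dual value b^T y* = 25.
Strong duality: c^T x* = b^T y*. Confirmed.

25


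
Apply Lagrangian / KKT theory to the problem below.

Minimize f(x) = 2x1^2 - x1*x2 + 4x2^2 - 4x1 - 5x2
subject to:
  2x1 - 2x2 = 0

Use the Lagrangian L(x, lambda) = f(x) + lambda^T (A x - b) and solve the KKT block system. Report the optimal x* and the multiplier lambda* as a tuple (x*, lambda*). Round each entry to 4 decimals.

Form the Lagrangian:
  L(x, lambda) = (1/2) x^T Q x + c^T x + lambda^T (A x - b)
Stationarity (grad_x L = 0): Q x + c + A^T lambda = 0.
Primal feasibility: A x = b.

This gives the KKT block system:
  [ Q   A^T ] [ x     ]   [-c ]
  [ A    0  ] [ lambda ] = [ b ]

Solving the linear system:
  x*      = (0.9, 0.9)
  lambda* = (0.65)
  f(x*)   = -4.05

x* = (0.9, 0.9), lambda* = (0.65)


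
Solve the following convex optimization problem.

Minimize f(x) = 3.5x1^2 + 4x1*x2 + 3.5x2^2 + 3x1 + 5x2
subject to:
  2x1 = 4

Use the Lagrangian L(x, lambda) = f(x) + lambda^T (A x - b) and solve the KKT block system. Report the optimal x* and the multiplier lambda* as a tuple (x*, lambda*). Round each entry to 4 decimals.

Form the Lagrangian:
  L(x, lambda) = (1/2) x^T Q x + c^T x + lambda^T (A x - b)
Stationarity (grad_x L = 0): Q x + c + A^T lambda = 0.
Primal feasibility: A x = b.

This gives the KKT block system:
  [ Q   A^T ] [ x     ]   [-c ]
  [ A    0  ] [ lambda ] = [ b ]

Solving the linear system:
  x*      = (2, -1.8571)
  lambda* = (-4.7857)
  f(x*)   = 7.9286

x* = (2, -1.8571), lambda* = (-4.7857)


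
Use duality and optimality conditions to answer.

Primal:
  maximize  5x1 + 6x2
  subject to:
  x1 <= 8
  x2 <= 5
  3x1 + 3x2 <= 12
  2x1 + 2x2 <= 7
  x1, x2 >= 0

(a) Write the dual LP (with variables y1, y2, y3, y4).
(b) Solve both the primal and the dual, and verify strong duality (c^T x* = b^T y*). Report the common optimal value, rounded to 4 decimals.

The standard primal-dual pair for 'max c^T x s.t. A x <= b, x >= 0' is:
  Dual:  min b^T y  s.t.  A^T y >= c,  y >= 0.

So the dual LP is:
  minimize  8y1 + 5y2 + 12y3 + 7y4
  subject to:
    y1 + 3y3 + 2y4 >= 5
    y2 + 3y3 + 2y4 >= 6
    y1, y2, y3, y4 >= 0

Solving the primal: x* = (0, 3.5).
  primal value c^T x* = 21.
Solving the dual: y* = (0, 0, 0, 3).
  dual value b^T y* = 21.
Strong duality: c^T x* = b^T y*. Confirmed.

21


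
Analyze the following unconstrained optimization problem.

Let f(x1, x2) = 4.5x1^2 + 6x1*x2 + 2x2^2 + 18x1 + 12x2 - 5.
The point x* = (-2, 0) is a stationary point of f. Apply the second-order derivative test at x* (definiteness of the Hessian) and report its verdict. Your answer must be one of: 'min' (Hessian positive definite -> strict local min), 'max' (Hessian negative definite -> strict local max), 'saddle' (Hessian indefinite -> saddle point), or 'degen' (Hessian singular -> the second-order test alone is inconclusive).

Compute the Hessian H = grad^2 f:
  H = [[9, 6], [6, 4]]
Verify stationarity: grad f(x*) = H x* + g = (0, 0).
Eigenvalues of H: 0, 13.
H has a zero eigenvalue (singular; positive semidefinite but not definite), so H is neither positive definite, negative definite, nor indefinite. The second-order test alone is inconclusive -> degen.
(Indeed, f is constant along the null direction of H through x*, so x* is not a strict local extremum.)

degen


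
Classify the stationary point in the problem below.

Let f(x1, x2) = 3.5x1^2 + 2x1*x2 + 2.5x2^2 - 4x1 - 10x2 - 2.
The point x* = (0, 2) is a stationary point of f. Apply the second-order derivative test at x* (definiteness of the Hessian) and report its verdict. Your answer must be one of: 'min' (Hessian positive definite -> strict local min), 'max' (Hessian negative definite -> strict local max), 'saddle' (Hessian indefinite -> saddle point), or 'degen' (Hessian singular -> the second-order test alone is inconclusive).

Compute the Hessian H = grad^2 f:
  H = [[7, 2], [2, 5]]
Verify stationarity: grad f(x*) = H x* + g = (0, 0).
Eigenvalues of H: 3.7639, 8.2361.
Both eigenvalues > 0, so H is positive definite -> x* is a strict local min.

min


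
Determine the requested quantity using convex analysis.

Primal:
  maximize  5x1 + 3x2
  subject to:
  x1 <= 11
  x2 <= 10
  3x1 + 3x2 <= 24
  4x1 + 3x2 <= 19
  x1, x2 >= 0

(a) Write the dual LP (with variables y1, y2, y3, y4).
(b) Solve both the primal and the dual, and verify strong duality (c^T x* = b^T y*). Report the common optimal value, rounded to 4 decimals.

The standard primal-dual pair for 'max c^T x s.t. A x <= b, x >= 0' is:
  Dual:  min b^T y  s.t.  A^T y >= c,  y >= 0.

So the dual LP is:
  minimize  11y1 + 10y2 + 24y3 + 19y4
  subject to:
    y1 + 3y3 + 4y4 >= 5
    y2 + 3y3 + 3y4 >= 3
    y1, y2, y3, y4 >= 0

Solving the primal: x* = (4.75, 0).
  primal value c^T x* = 23.75.
Solving the dual: y* = (0, 0, 0, 1.25).
  dual value b^T y* = 23.75.
Strong duality: c^T x* = b^T y*. Confirmed.

23.75


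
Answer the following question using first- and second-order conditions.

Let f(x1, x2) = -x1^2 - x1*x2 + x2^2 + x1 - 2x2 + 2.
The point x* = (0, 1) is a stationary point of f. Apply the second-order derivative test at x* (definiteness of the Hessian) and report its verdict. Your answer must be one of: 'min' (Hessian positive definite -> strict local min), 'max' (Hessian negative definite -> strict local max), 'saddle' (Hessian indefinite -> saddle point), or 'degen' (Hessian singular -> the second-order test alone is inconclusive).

Compute the Hessian H = grad^2 f:
  H = [[-2, -1], [-1, 2]]
Verify stationarity: grad f(x*) = H x* + g = (0, 0).
Eigenvalues of H: -2.2361, 2.2361.
Eigenvalues have mixed signs, so H is indefinite -> x* is a saddle point.

saddle


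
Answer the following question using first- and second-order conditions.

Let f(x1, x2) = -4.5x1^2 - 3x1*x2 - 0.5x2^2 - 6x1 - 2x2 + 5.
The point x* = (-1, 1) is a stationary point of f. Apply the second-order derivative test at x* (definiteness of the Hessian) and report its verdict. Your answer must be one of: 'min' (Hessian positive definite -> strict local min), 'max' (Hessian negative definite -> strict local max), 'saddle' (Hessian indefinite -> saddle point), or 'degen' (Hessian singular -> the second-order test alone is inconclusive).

Compute the Hessian H = grad^2 f:
  H = [[-9, -3], [-3, -1]]
Verify stationarity: grad f(x*) = H x* + g = (0, 0).
Eigenvalues of H: -10, 0.
H has a zero eigenvalue (singular; negative semidefinite but not definite), so H is neither positive definite, negative definite, nor indefinite. The second-order test alone is inconclusive -> degen.
(Indeed, f is constant along the null direction of H through x*, so x* is not a strict local extremum.)

degen


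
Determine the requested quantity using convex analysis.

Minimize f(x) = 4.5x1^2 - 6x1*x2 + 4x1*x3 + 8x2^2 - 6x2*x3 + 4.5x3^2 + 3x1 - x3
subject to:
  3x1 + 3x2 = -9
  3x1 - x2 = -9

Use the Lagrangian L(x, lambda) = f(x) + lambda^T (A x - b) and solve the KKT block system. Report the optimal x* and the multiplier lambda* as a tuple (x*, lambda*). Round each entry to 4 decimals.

Form the Lagrangian:
  L(x, lambda) = (1/2) x^T Q x + c^T x + lambda^T (A x - b)
Stationarity (grad_x L = 0): Q x + c + A^T lambda = 0.
Primal feasibility: A x = b.

This gives the KKT block system:
  [ Q   A^T ] [ x     ]   [-c ]
  [ A    0  ] [ lambda ] = [ b ]

Solving the linear system:
  x*      = (-3, 0, 1.4444)
  lambda* = (-0.8148, 6.8889)
  f(x*)   = 22.1111

x* = (-3, 0, 1.4444), lambda* = (-0.8148, 6.8889)


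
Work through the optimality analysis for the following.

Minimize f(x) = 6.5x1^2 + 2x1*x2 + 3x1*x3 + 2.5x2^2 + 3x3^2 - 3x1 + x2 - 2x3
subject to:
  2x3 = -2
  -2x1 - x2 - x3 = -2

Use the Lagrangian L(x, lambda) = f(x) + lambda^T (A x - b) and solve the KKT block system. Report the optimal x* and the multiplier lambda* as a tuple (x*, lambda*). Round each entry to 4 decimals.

Form the Lagrangian:
  L(x, lambda) = (1/2) x^T Q x + c^T x + lambda^T (A x - b)
Stationarity (grad_x L = 0): Q x + c + A^T lambda = 0.
Primal feasibility: A x = b.

This gives the KKT block system:
  [ Q   A^T ] [ x     ]   [-c ]
  [ A    0  ] [ lambda ] = [ b ]

Solving the linear system:
  x*      = (1.28, 0.44, -1)
  lambda* = (4.96, 5.76)
  f(x*)   = 10.02

x* = (1.28, 0.44, -1), lambda* = (4.96, 5.76)


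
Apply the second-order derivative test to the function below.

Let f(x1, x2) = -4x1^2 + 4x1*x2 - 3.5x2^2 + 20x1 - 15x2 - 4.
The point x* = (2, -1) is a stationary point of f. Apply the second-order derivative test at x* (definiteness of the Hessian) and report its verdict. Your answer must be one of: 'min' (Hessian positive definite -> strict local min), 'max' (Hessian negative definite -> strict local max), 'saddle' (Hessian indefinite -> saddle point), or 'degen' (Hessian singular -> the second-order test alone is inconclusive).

Compute the Hessian H = grad^2 f:
  H = [[-8, 4], [4, -7]]
Verify stationarity: grad f(x*) = H x* + g = (0, 0).
Eigenvalues of H: -11.5311, -3.4689.
Both eigenvalues < 0, so H is negative definite -> x* is a strict local max.

max


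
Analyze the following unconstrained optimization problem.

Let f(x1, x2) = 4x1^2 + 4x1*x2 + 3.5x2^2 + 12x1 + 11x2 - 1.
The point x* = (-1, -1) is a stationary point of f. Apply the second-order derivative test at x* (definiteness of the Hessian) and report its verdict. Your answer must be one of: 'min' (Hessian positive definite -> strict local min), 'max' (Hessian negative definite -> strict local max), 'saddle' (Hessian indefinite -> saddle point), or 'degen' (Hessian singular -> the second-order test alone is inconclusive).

Compute the Hessian H = grad^2 f:
  H = [[8, 4], [4, 7]]
Verify stationarity: grad f(x*) = H x* + g = (0, 0).
Eigenvalues of H: 3.4689, 11.5311.
Both eigenvalues > 0, so H is positive definite -> x* is a strict local min.

min


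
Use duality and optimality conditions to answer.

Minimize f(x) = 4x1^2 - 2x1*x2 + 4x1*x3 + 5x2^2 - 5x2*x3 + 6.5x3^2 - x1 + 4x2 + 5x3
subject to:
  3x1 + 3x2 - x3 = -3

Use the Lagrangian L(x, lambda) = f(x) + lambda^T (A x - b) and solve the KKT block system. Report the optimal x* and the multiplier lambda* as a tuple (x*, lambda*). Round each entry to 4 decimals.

Form the Lagrangian:
  L(x, lambda) = (1/2) x^T Q x + c^T x + lambda^T (A x - b)
Stationarity (grad_x L = 0): Q x + c + A^T lambda = 0.
Primal feasibility: A x = b.

This gives the KKT block system:
  [ Q   A^T ] [ x     ]   [-c ]
  [ A    0  ] [ lambda ] = [ b ]

Solving the linear system:
  x*      = (-0.1671, -1.0545, -0.6647)
  lambda* = (0.9623)
  f(x*)   = -2.2438

x* = (-0.1671, -1.0545, -0.6647), lambda* = (0.9623)


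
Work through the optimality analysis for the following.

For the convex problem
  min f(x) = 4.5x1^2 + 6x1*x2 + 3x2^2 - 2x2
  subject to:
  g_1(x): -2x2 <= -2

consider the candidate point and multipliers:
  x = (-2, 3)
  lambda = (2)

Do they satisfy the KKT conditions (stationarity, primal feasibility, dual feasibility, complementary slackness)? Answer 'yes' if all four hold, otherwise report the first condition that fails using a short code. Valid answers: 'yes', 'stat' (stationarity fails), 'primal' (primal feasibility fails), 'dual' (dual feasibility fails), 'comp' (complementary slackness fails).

Gradient of f: grad f(x) = Q x + c = (0, 4)
Constraint values g_i(x) = a_i^T x - b_i:
  g_1((-2, 3)) = -4
Stationarity residual: grad f(x) + sum_i lambda_i a_i = (0, 0)
  -> stationarity OK
Primal feasibility (all g_i <= 0): OK
Dual feasibility (all lambda_i >= 0): OK
Complementary slackness (lambda_i * g_i(x) = 0 for all i): FAILS

Verdict: the first failing condition is complementary_slackness -> comp.

comp


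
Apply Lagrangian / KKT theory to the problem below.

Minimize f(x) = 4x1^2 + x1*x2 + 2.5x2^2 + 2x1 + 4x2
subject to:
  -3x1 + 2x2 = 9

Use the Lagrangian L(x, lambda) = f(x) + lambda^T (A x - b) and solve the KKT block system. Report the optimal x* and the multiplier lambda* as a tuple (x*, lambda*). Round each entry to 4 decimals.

Form the Lagrangian:
  L(x, lambda) = (1/2) x^T Q x + c^T x + lambda^T (A x - b)
Stationarity (grad_x L = 0): Q x + c + A^T lambda = 0.
Primal feasibility: A x = b.

This gives the KKT block system:
  [ Q   A^T ] [ x     ]   [-c ]
  [ A    0  ] [ lambda ] = [ b ]

Solving the linear system:
  x*      = (-2.0787, 1.382)
  lambda* = (-4.4157)
  f(x*)   = 20.5562

x* = (-2.0787, 1.382), lambda* = (-4.4157)


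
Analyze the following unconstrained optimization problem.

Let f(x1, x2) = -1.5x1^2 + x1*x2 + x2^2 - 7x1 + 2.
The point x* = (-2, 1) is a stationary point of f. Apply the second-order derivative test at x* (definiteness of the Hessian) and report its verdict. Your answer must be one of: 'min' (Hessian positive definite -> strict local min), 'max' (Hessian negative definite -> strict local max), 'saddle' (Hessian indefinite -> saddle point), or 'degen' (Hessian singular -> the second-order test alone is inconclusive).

Compute the Hessian H = grad^2 f:
  H = [[-3, 1], [1, 2]]
Verify stationarity: grad f(x*) = H x* + g = (0, 0).
Eigenvalues of H: -3.1926, 2.1926.
Eigenvalues have mixed signs, so H is indefinite -> x* is a saddle point.

saddle


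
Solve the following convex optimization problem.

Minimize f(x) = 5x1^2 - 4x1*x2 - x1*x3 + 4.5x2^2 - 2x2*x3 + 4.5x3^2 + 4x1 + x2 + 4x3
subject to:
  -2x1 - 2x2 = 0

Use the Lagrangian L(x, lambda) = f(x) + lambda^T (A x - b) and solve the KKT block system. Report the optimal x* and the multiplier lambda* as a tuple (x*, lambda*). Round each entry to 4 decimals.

Form the Lagrangian:
  L(x, lambda) = (1/2) x^T Q x + c^T x + lambda^T (A x - b)
Stationarity (grad_x L = 0): Q x + c + A^T lambda = 0.
Primal feasibility: A x = b.

This gives the KKT block system:
  [ Q   A^T ] [ x     ]   [-c ]
  [ A    0  ] [ lambda ] = [ b ]

Solving the linear system:
  x*      = (-0.095, 0.095, -0.4339)
  lambda* = (1.5517)
  f(x*)   = -1.0103

x* = (-0.095, 0.095, -0.4339), lambda* = (1.5517)
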